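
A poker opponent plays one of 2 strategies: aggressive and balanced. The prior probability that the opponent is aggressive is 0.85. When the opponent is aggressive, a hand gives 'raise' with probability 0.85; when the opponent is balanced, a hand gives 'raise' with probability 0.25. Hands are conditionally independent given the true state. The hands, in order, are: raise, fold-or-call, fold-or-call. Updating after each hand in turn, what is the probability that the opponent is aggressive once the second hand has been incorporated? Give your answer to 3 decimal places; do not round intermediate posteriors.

After 'raise': P(aggressive) = 0.85·0.8500 / (0.85·0.8500 + 0.25·0.1500) ≈ 0.9507
After 'fold-or-call': P(aggressive) = 0.15·0.9507 / (0.15·0.9507 + 0.75·0.0493) ≈ 0.7940

0.794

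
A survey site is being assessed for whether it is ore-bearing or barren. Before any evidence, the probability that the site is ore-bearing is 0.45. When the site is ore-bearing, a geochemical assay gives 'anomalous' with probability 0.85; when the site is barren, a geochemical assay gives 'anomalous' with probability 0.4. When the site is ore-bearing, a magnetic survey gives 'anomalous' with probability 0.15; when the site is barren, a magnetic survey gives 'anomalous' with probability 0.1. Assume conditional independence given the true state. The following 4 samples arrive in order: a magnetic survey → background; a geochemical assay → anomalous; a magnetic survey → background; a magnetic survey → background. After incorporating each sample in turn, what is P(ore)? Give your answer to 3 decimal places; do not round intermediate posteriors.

Each posterior becomes the prior for the next update.
After a magnetic survey='background': P(ore) = 0.85·0.4500 / (0.85·0.4500 + 0.9·0.5500) ≈ 0.4359
After a geochemical assay='anomalous': P(ore) = 0.85·0.4359 / (0.85·0.4359 + 0.4·0.5641) ≈ 0.6215
After a magnetic survey='background': P(ore) = 0.85·0.6215 / (0.85·0.6215 + 0.9·0.3785) ≈ 0.6080
After a magnetic survey='background': P(ore) = 0.85·0.6080 / (0.85·0.6080 + 0.9·0.3920) ≈ 0.5943

0.594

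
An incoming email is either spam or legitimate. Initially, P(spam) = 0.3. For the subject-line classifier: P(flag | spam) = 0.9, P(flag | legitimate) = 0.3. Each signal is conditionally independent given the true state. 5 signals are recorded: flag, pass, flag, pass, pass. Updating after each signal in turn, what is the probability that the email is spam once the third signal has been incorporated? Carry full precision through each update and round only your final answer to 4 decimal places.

Apply Bayes' rule sequentially, carrying P(spam) forward.
After 'flag': P(spam) = 0.9·0.3000 / (0.9·0.3000 + 0.3·0.7000) ≈ 0.5625
After 'pass': P(spam) = 0.1·0.5625 / (0.1·0.5625 + 0.7·0.4375) ≈ 0.1552
After 'flag': P(spam) = 0.9·0.1552 / (0.9·0.1552 + 0.3·0.8448) ≈ 0.3553

0.3553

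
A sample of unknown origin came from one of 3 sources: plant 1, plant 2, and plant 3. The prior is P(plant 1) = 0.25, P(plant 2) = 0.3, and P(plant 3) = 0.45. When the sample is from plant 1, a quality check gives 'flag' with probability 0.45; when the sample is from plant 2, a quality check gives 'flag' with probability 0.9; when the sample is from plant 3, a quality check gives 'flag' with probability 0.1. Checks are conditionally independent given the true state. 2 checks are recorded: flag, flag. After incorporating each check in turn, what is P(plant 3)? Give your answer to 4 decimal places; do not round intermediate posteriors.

Apply Bayes' rule sequentially, carrying P(plant 3) forward.
After 'flag': normaliser = 0.45·0.2500 + 0.9·0.3000 + 0.1·0.4500; P(plant 1) ≈ 0.2632, P(plant 2) ≈ 0.6316, P(plant 3) ≈ 0.1053
After 'flag': normaliser = 0.45·0.2632 + 0.9·0.6316 + 0.1·0.1053; P(plant 1) ≈ 0.1698, P(plant 2) ≈ 0.8151, P(plant 3) ≈ 0.0151

0.0151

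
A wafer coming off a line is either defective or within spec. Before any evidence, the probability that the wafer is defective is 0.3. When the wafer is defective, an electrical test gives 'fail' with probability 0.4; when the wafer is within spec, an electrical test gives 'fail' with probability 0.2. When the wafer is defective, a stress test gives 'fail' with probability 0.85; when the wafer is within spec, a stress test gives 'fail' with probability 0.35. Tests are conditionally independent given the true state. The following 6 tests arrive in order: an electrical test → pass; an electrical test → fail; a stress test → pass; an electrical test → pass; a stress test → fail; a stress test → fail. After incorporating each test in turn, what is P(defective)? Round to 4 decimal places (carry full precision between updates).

0.3962

After an electrical test='pass': P(defective) = 0.6·0.3000 / (0.6·0.3000 + 0.8·0.7000) ≈ 0.2432
After an electrical test='fail': P(defective) = 0.4·0.2432 / (0.4·0.2432 + 0.2·0.7568) ≈ 0.3913
After a stress test='pass': P(defective) = 0.15·0.3913 / (0.15·0.3913 + 0.65·0.6087) ≈ 0.1292
After an electrical test='pass': P(defective) = 0.6·0.1292 / (0.6·0.1292 + 0.8·0.8708) ≈ 0.1001
After a stress test='fail': P(defective) = 0.85·0.1001 / (0.85·0.1001 + 0.35·0.8999) ≈ 0.2127
After a stress test='fail': P(defective) = 0.85·0.2127 / (0.85·0.2127 + 0.35·0.7873) ≈ 0.3962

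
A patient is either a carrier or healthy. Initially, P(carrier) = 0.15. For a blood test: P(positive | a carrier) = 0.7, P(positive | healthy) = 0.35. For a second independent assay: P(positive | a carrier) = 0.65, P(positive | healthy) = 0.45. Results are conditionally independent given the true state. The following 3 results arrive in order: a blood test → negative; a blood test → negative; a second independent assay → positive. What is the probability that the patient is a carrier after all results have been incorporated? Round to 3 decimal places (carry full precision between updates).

0.052

Each posterior becomes the prior for the next update.
After a blood test='negative': P(carrier) = 0.3·0.1500 / (0.3·0.1500 + 0.65·0.8500) ≈ 0.0753
After a blood test='negative': P(carrier) = 0.3·0.0753 / (0.3·0.0753 + 0.65·0.9247) ≈ 0.0362
After a second independent assay='positive': P(carrier) = 0.65·0.0362 / (0.65·0.0362 + 0.45·0.9638) ≈ 0.0515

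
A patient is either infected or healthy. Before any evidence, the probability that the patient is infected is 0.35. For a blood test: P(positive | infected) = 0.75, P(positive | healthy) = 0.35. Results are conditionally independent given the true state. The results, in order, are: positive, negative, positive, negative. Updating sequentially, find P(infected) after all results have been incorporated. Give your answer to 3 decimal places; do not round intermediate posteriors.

After 'positive': P(infected) = 0.75·0.3500 / (0.75·0.3500 + 0.35·0.6500) ≈ 0.5357
After 'negative': P(infected) = 0.25·0.5357 / (0.25·0.5357 + 0.65·0.4643) ≈ 0.3074
After 'positive': P(infected) = 0.75·0.3074 / (0.75·0.3074 + 0.35·0.6926) ≈ 0.4874
After 'negative': P(infected) = 0.25·0.4874 / (0.25·0.4874 + 0.65·0.5126) ≈ 0.2678

0.268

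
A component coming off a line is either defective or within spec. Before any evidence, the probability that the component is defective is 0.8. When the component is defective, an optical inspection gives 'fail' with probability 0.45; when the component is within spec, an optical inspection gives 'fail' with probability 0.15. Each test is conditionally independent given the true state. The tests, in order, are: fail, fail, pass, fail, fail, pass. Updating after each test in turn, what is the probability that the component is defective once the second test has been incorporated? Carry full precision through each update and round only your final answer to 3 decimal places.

0.973

After 'fail': P(defective) = 0.45·0.8000 / (0.45·0.8000 + 0.15·0.2000) ≈ 0.9231
After 'fail': P(defective) = 0.45·0.9231 / (0.45·0.9231 + 0.15·0.0769) ≈ 0.9730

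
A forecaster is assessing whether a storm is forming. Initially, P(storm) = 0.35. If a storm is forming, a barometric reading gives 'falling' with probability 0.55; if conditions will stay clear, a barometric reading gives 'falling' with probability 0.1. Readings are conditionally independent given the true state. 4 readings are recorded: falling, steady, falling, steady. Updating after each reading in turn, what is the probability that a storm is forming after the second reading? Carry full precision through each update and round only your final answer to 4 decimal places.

Apply Bayes' rule sequentially, carrying P(storm) forward.
After 'falling': P(storm) = 0.55·0.3500 / (0.55·0.3500 + 0.1·0.6500) ≈ 0.7476
After 'steady': P(storm) = 0.45·0.7476 / (0.45·0.7476 + 0.9·0.2524) ≈ 0.5969

0.5969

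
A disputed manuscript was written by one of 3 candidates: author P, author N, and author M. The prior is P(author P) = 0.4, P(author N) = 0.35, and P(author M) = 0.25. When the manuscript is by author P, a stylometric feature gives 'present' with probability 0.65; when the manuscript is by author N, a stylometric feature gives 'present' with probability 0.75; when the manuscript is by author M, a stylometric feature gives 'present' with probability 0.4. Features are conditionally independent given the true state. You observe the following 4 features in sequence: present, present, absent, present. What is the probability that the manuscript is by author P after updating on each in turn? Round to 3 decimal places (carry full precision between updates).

0.453

Apply Bayes' rule sequentially, carrying P(author P) forward.
After 'present': normaliser = 0.65·0.4000 + 0.75·0.3500 + 0.4·0.2500; P(author P) ≈ 0.4177, P(author N) ≈ 0.4217, P(author M) ≈ 0.1606
After 'present': normaliser = 0.65·0.4177 + 0.75·0.4217 + 0.4·0.1606; P(author P) ≈ 0.4164, P(author N) ≈ 0.4851, P(author M) ≈ 0.0986
After 'absent': normaliser = 0.35·0.4164 + 0.25·0.4851 + 0.6·0.0986; P(author P) ≈ 0.4469, P(author N) ≈ 0.3718, P(author M) ≈ 0.1813
After 'present': normaliser = 0.65·0.4469 + 0.75·0.3718 + 0.4·0.1813; P(author P) ≈ 0.4525, P(author N) ≈ 0.4345, P(author M) ≈ 0.1130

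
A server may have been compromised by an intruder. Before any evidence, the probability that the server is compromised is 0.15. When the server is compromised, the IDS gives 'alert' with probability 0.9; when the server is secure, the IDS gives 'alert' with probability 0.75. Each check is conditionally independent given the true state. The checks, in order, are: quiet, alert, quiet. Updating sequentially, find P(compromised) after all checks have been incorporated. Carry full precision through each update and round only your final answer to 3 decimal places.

0.033

After 'quiet': P(compromised) = 0.1·0.1500 / (0.1·0.1500 + 0.25·0.8500) ≈ 0.0659
After 'alert': P(compromised) = 0.9·0.0659 / (0.9·0.0659 + 0.75·0.9341) ≈ 0.0781
After 'quiet': P(compromised) = 0.1·0.0781 / (0.1·0.0781 + 0.25·0.9219) ≈ 0.0328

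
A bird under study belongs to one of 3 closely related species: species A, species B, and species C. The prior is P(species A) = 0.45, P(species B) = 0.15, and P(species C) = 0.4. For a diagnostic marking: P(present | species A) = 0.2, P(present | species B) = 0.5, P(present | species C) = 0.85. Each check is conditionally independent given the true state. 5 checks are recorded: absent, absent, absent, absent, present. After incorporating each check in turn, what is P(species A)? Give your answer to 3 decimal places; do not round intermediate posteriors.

Apply Bayes' rule sequentially, carrying P(species A) forward.
After 'absent': normaliser = 0.8·0.4500 + 0.5·0.1500 + 0.15·0.4000; P(species A) ≈ 0.7273, P(species B) ≈ 0.1515, P(species C) ≈ 0.1212
After 'absent': normaliser = 0.8·0.7273 + 0.5·0.1515 + 0.15·0.1212; P(species A) ≈ 0.8610, P(species B) ≈ 0.1121, P(species C) ≈ 0.0269
After 'absent': normaliser = 0.8·0.8610 + 0.5·0.1121 + 0.15·0.0269; P(species A) ≈ 0.9198, P(species B) ≈ 0.0749, P(species C) ≈ 0.0054
After 'absent': normaliser = 0.8·0.9198 + 0.5·0.0749 + 0.15·0.0054; P(species A) ≈ 0.9506, P(species B) ≈ 0.0484, P(species C) ≈ 0.0010
After 'present': normaliser = 0.2·0.9506 + 0.5·0.0484 + 0.85·0.0010; P(species A) ≈ 0.8835, P(species B) ≈ 0.1123, P(species C) ≈ 0.0041

0.884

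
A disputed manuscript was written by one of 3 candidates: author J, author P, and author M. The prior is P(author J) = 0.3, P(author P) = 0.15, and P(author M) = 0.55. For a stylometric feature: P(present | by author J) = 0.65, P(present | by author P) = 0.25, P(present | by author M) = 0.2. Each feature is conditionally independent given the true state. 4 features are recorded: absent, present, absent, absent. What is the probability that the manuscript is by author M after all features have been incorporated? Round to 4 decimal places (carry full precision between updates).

Apply Bayes' rule sequentially, carrying P(author M) forward.
After 'absent': normaliser = 0.35·0.3000 + 0.75·0.1500 + 0.8·0.5500; P(author J) ≈ 0.1597, P(author P) ≈ 0.1711, P(author M) ≈ 0.6692
After 'present': normaliser = 0.65·0.1597 + 0.25·0.1711 + 0.2·0.6692; P(author J) ≈ 0.3702, P(author P) ≈ 0.1525, P(author M) ≈ 0.4773
After 'absent': normaliser = 0.35·0.3702 + 0.75·0.1525 + 0.8·0.4773; P(author J) ≈ 0.2070, P(author P) ≈ 0.1828, P(author M) ≈ 0.6102
After 'absent': normaliser = 0.35·0.2070 + 0.75·0.1828 + 0.8·0.6102; P(author J) ≈ 0.1039, P(author P) ≈ 0.1965, P(author M) ≈ 0.6996

0.6996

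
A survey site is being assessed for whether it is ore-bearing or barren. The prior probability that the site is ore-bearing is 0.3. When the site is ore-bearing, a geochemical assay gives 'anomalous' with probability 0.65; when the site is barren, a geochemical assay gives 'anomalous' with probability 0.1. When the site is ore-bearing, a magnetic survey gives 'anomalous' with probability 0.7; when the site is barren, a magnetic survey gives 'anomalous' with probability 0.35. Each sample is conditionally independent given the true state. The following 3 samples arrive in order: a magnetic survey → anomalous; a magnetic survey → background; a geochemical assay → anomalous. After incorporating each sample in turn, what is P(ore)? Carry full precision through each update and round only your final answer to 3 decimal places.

After a magnetic survey='anomalous': P(ore) = 0.7·0.3000 / (0.7·0.3000 + 0.35·0.7000) ≈ 0.4615
After a magnetic survey='background': P(ore) = 0.3·0.4615 / (0.3·0.4615 + 0.65·0.5385) ≈ 0.2835
After a geochemical assay='anomalous': P(ore) = 0.65·0.2835 / (0.65·0.2835 + 0.1·0.7165) ≈ 0.7200

0.720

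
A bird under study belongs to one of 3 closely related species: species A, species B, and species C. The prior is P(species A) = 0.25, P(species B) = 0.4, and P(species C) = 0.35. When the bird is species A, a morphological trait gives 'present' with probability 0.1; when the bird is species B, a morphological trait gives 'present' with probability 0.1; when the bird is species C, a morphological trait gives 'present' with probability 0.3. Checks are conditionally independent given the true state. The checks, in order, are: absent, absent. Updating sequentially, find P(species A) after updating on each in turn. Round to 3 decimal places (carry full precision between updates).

Each posterior becomes the prior for the next update.
After 'absent': normaliser = 0.9·0.2500 + 0.9·0.4000 + 0.7·0.3500; P(species A) ≈ 0.2711, P(species B) ≈ 0.4337, P(species C) ≈ 0.2952
After 'absent': normaliser = 0.9·0.2711 + 0.9·0.4337 + 0.7·0.2952; P(species A) ≈ 0.2901, P(species B) ≈ 0.4642, P(species C) ≈ 0.2457

0.290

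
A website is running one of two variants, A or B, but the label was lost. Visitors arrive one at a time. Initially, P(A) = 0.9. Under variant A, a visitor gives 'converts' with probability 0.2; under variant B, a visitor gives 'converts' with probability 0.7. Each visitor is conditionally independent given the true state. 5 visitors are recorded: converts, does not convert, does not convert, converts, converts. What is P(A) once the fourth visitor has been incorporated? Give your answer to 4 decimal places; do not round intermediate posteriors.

0.8393

After 'converts': P(A) = 0.2·0.9000 / (0.2·0.9000 + 0.7·0.1000) ≈ 0.7200
After 'does not convert': P(A) = 0.8·0.7200 / (0.8·0.7200 + 0.3·0.2800) ≈ 0.8727
After 'does not convert': P(A) = 0.8·0.8727 / (0.8·0.8727 + 0.3·0.1273) ≈ 0.9481
After 'converts': P(A) = 0.2·0.9481 / (0.2·0.9481 + 0.7·0.0519) ≈ 0.8393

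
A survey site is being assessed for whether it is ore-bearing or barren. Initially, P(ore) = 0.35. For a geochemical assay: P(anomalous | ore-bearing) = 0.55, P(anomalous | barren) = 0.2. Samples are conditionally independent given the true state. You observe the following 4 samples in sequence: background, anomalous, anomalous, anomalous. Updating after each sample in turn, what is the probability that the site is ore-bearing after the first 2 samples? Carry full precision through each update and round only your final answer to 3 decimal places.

0.454

After 'background': P(ore) = 0.45·0.3500 / (0.45·0.3500 + 0.8·0.6500) ≈ 0.2325
After 'anomalous': P(ore) = 0.55·0.2325 / (0.55·0.2325 + 0.2·0.7675) ≈ 0.4544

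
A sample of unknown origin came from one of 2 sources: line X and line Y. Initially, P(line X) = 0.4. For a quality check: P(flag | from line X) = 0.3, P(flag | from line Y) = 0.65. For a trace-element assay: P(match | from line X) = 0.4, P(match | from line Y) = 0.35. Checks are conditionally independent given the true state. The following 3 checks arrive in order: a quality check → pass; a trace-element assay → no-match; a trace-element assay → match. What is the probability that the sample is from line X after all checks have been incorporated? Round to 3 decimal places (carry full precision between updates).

0.584

After a quality check='pass': P(line X) = 0.7·0.4000 / (0.7·0.4000 + 0.35·0.6000) ≈ 0.5714
After a trace-element assay='no-match': P(line X) = 0.6·0.5714 / (0.6·0.5714 + 0.65·0.4286) ≈ 0.5517
After a trace-element assay='match': P(line X) = 0.4·0.5517 / (0.4·0.5517 + 0.35·0.4483) ≈ 0.5845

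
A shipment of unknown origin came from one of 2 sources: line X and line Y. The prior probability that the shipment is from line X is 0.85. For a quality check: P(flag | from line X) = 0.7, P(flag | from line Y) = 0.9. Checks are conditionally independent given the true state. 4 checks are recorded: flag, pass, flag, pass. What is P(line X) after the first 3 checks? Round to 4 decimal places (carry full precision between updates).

0.9114

After 'flag': P(line X) = 0.7·0.8500 / (0.7·0.8500 + 0.9·0.1500) ≈ 0.8151
After 'pass': P(line X) = 0.3·0.8151 / (0.3·0.8151 + 0.1·0.1849) ≈ 0.9297
After 'flag': P(line X) = 0.7·0.9297 / (0.7·0.9297 + 0.9·0.0703) ≈ 0.9114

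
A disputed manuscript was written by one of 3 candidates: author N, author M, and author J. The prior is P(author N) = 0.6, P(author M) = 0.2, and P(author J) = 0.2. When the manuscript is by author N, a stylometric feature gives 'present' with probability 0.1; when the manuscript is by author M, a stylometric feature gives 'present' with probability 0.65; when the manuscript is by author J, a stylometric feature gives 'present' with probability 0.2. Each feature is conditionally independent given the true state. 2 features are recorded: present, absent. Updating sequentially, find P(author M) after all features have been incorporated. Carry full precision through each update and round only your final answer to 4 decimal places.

Each posterior becomes the prior for the next update.
After 'present': normaliser = 0.1·0.6000 + 0.65·0.2000 + 0.2·0.2000; P(author N) ≈ 0.2609, P(author M) ≈ 0.5652, P(author J) ≈ 0.1739
After 'absent': normaliser = 0.9·0.2609 + 0.35·0.5652 + 0.8·0.1739; P(author N) ≈ 0.4106, P(author M) ≈ 0.3460, P(author J) ≈ 0.2433

0.3460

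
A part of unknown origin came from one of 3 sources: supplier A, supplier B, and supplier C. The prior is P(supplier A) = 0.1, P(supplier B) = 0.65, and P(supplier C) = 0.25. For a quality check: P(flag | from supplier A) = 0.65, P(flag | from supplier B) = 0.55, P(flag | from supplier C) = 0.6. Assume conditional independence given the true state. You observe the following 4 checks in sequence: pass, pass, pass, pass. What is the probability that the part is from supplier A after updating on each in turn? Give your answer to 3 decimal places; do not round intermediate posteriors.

After 'pass': normaliser = 0.35·0.1000 + 0.45·0.6500 + 0.4·0.2500; P(supplier A) ≈ 0.0819, P(supplier B) ≈ 0.6842, P(supplier C) ≈ 0.2339
After 'pass': normaliser = 0.35·0.0819 + 0.45·0.6842 + 0.4·0.2339; P(supplier A) ≈ 0.0666, P(supplier B) ≈ 0.7158, P(supplier C) ≈ 0.2175
After 'pass': normaliser = 0.35·0.0666 + 0.45·0.7158 + 0.4·0.2175; P(supplier A) ≈ 0.0539, P(supplier B) ≈ 0.7449, P(supplier C) ≈ 0.2012
After 'pass': normaliser = 0.35·0.0539 + 0.45·0.7449 + 0.4·0.2012; P(supplier A) ≈ 0.0434, P(supplier B) ≈ 0.7714, P(supplier C) ≈ 0.1852

0.043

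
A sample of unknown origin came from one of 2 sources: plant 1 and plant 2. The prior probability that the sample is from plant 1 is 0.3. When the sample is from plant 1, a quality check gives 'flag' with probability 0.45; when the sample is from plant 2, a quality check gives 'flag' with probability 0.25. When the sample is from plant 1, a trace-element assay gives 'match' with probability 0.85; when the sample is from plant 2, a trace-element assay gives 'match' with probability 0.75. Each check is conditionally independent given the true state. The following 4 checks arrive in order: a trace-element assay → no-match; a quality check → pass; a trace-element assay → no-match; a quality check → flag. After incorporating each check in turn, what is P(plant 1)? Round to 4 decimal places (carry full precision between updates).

0.1692

After a trace-element assay='no-match': P(plant 1) = 0.15·0.3000 / (0.15·0.3000 + 0.25·0.7000) ≈ 0.2045
After a quality check='pass': P(plant 1) = 0.55·0.2045 / (0.55·0.2045 + 0.75·0.7955) ≈ 0.1587
After a trace-element assay='no-match': P(plant 1) = 0.15·0.1587 / (0.15·0.1587 + 0.25·0.8413) ≈ 0.1016
After a quality check='flag': P(plant 1) = 0.45·0.1016 / (0.45·0.1016 + 0.25·0.8984) ≈ 0.1692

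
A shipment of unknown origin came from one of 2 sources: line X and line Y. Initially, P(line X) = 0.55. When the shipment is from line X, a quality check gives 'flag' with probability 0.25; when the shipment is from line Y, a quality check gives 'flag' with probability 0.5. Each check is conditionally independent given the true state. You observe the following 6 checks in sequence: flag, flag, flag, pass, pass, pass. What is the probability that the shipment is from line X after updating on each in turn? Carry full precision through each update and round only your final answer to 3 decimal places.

0.340

After 'flag': P(line X) = 0.25·0.5500 / (0.25·0.5500 + 0.5·0.4500) ≈ 0.3793
After 'flag': P(line X) = 0.25·0.3793 / (0.25·0.3793 + 0.5·0.6207) ≈ 0.2340
After 'flag': P(line X) = 0.25·0.2340 / (0.25·0.2340 + 0.5·0.7660) ≈ 0.1325
After 'pass': P(line X) = 0.75·0.1325 / (0.75·0.1325 + 0.5·0.8675) ≈ 0.1864
After 'pass': P(line X) = 0.75·0.1864 / (0.75·0.1864 + 0.5·0.8136) ≈ 0.2558
After 'pass': P(line X) = 0.75·0.2558 / (0.75·0.2558 + 0.5·0.7442) ≈ 0.3402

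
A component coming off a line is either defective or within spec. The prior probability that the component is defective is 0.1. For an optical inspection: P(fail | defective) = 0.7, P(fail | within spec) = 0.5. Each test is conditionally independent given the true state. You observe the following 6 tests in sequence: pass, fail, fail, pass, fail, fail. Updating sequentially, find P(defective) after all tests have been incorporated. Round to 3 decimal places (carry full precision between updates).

After 'pass': P(defective) = 0.3·0.1000 / (0.3·0.1000 + 0.5·0.9000) ≈ 0.0625
After 'fail': P(defective) = 0.7·0.0625 / (0.7·0.0625 + 0.5·0.9375) ≈ 0.0854
After 'fail': P(defective) = 0.7·0.0854 / (0.7·0.0854 + 0.5·0.9146) ≈ 0.1156
After 'pass': P(defective) = 0.3·0.1156 / (0.3·0.1156 + 0.5·0.8844) ≈ 0.0727
After 'fail': P(defective) = 0.7·0.0727 / (0.7·0.0727 + 0.5·0.9273) ≈ 0.0989
After 'fail': P(defective) = 0.7·0.0989 / (0.7·0.0989 + 0.5·0.9011) ≈ 0.1332

0.133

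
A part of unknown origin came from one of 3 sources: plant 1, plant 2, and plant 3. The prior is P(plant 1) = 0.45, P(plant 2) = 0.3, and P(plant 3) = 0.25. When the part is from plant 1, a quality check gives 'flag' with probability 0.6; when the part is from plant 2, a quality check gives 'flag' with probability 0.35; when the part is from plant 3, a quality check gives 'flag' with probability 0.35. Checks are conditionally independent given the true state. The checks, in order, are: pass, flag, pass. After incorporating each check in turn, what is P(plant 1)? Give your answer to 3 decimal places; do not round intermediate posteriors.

0.347

After 'pass': normaliser = 0.4·0.4500 + 0.65·0.3000 + 0.65·0.2500; P(plant 1) ≈ 0.3349, P(plant 2) ≈ 0.3628, P(plant 3) ≈ 0.3023
After 'flag': normaliser = 0.6·0.3349 + 0.35·0.3628 + 0.35·0.3023; P(plant 1) ≈ 0.4633, P(plant 2) ≈ 0.2928, P(plant 3) ≈ 0.2440
After 'pass': normaliser = 0.4·0.4633 + 0.65·0.2928 + 0.65·0.2440; P(plant 1) ≈ 0.3469, P(plant 2) ≈ 0.3562, P(plant 3) ≈ 0.2969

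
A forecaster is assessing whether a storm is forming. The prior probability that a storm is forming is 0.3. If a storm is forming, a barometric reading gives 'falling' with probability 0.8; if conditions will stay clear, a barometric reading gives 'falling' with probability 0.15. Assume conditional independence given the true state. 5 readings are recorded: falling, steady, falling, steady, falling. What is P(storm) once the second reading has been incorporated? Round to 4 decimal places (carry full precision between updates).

After 'falling': P(storm) = 0.8·0.3000 / (0.8·0.3000 + 0.15·0.7000) ≈ 0.6957
After 'steady': P(storm) = 0.2·0.6957 / (0.2·0.6957 + 0.85·0.3043) ≈ 0.3497

0.3497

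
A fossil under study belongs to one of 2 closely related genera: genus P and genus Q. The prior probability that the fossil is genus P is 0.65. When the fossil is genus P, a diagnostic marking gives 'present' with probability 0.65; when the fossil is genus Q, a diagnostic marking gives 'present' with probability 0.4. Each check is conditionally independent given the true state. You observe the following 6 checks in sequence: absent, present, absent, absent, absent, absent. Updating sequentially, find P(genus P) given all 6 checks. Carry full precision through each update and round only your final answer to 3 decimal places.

0.169

After 'absent': P(genus P) = 0.35·0.6500 / (0.35·0.6500 + 0.6·0.3500) ≈ 0.5200
After 'present': P(genus P) = 0.65·0.5200 / (0.65·0.5200 + 0.4·0.4800) ≈ 0.6377
After 'absent': P(genus P) = 0.35·0.6377 / (0.35·0.6377 + 0.6·0.3623) ≈ 0.5066
After 'absent': P(genus P) = 0.35·0.5066 / (0.35·0.5066 + 0.6·0.4934) ≈ 0.3746
After 'absent': P(genus P) = 0.35·0.3746 / (0.35·0.3746 + 0.6·0.6254) ≈ 0.2589
After 'absent': P(genus P) = 0.35·0.2589 / (0.35·0.2589 + 0.6·0.7411) ≈ 0.1693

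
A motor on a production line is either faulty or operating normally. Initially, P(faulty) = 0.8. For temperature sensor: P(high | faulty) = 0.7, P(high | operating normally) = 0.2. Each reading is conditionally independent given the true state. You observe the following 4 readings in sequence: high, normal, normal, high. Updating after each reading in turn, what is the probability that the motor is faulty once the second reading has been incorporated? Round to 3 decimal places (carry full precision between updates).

After 'high': P(faulty) = 0.7·0.8000 / (0.7·0.8000 + 0.2·0.2000) ≈ 0.9333
After 'normal': P(faulty) = 0.3·0.9333 / (0.3·0.9333 + 0.8·0.0667) ≈ 0.8400

0.840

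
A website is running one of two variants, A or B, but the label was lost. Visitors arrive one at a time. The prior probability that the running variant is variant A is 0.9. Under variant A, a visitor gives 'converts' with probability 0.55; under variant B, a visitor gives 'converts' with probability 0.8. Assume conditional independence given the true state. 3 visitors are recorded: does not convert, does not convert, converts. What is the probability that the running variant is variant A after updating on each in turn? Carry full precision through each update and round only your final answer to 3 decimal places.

After 'does not convert': P(A) = 0.45·0.9000 / (0.45·0.9000 + 0.2·0.1000) ≈ 0.9529
After 'does not convert': P(A) = 0.45·0.9529 / (0.45·0.9529 + 0.2·0.0471) ≈ 0.9785
After 'converts': P(A) = 0.55·0.9785 / (0.55·0.9785 + 0.8·0.0215) ≈ 0.9691

0.969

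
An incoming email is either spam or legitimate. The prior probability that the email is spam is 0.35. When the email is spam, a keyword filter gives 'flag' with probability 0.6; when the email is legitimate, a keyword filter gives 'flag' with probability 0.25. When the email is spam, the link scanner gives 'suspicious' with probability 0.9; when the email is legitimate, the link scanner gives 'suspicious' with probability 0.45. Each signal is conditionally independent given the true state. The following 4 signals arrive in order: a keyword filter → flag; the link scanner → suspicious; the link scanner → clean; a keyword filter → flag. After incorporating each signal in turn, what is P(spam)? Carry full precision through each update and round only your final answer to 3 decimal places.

0.530

Apply Bayes' rule sequentially, carrying P(spam) forward.
After a keyword filter='flag': P(spam) = 0.6·0.3500 / (0.6·0.3500 + 0.25·0.6500) ≈ 0.5638
After the link scanner='suspicious': P(spam) = 0.9·0.5638 / (0.9·0.5638 + 0.45·0.4362) ≈ 0.7210
After the link scanner='clean': P(spam) = 0.1·0.7210 / (0.1·0.7210 + 0.55·0.2790) ≈ 0.3197
After a keyword filter='flag': P(spam) = 0.6·0.3197 / (0.6·0.3197 + 0.25·0.6803) ≈ 0.5300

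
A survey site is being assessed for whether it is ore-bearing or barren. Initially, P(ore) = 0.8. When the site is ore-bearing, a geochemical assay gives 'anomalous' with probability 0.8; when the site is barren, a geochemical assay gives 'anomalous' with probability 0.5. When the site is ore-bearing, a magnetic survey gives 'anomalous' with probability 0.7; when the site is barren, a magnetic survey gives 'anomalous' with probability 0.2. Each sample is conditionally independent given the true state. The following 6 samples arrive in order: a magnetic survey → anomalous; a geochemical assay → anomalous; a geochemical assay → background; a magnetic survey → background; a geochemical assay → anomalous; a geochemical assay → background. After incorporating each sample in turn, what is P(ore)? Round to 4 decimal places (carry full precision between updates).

After a magnetic survey='anomalous': P(ore) = 0.7·0.8000 / (0.7·0.8000 + 0.2·0.2000) ≈ 0.9333
After a geochemical assay='anomalous': P(ore) = 0.8·0.9333 / (0.8·0.9333 + 0.5·0.0667) ≈ 0.9573
After a geochemical assay='background': P(ore) = 0.2·0.9573 / (0.2·0.9573 + 0.5·0.0427) ≈ 0.8996
After a magnetic survey='background': P(ore) = 0.3·0.8996 / (0.3·0.8996 + 0.8·0.1004) ≈ 0.7706
After a geochemical assay='anomalous': P(ore) = 0.8·0.7706 / (0.8·0.7706 + 0.5·0.2294) ≈ 0.8432
After a geochemical assay='background': P(ore) = 0.2·0.8432 / (0.2·0.8432 + 0.5·0.1568) ≈ 0.6826

0.6826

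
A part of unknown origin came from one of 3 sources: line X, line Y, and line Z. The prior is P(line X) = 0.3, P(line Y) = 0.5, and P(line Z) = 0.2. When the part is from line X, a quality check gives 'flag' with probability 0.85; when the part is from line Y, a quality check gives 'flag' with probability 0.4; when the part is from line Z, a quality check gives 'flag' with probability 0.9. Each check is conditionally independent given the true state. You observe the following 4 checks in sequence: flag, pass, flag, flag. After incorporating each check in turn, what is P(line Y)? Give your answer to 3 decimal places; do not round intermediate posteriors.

Apply Bayes' rule sequentially, carrying P(line Y) forward.
After 'flag': normaliser = 0.85·0.3000 + 0.4·0.5000 + 0.9·0.2000; P(line X) ≈ 0.4016, P(line Y) ≈ 0.3150, P(line Z) ≈ 0.2835
After 'pass': normaliser = 0.15·0.4016 + 0.6·0.3150 + 0.1·0.2835; P(line X) ≈ 0.2170, P(line Y) ≈ 0.6809, P(line Z) ≈ 0.1021
After 'flag': normaliser = 0.85·0.2170 + 0.4·0.6809 + 0.9·0.1021; P(line X) ≈ 0.3362, P(line Y) ≈ 0.4963, P(line Z) ≈ 0.1675
After 'flag': normaliser = 0.85·0.3362 + 0.4·0.4963 + 0.9·0.1675; P(line X) ≈ 0.4500, P(line Y) ≈ 0.3126, P(line Z) ≈ 0.2374

0.313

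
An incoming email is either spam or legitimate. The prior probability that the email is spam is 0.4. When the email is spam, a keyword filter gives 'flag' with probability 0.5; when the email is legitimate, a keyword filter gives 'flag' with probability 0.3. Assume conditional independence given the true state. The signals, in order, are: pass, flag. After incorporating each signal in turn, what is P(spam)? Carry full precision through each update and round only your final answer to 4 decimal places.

After 'pass': P(spam) = 0.5·0.4000 / (0.5·0.4000 + 0.7·0.6000) ≈ 0.3226
After 'flag': P(spam) = 0.5·0.3226 / (0.5·0.3226 + 0.3·0.6774) ≈ 0.4425

0.4425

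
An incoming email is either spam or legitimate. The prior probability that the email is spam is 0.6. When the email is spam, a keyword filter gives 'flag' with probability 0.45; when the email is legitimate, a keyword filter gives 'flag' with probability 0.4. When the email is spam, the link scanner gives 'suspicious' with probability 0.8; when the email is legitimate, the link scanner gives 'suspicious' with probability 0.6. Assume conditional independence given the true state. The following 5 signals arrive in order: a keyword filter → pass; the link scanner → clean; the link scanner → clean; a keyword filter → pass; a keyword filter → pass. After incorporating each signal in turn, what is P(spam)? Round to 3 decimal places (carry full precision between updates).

0.224

After a keyword filter='pass': P(spam) = 0.55·0.6000 / (0.55·0.6000 + 0.6·0.4000) ≈ 0.5789
After the link scanner='clean': P(spam) = 0.2·0.5789 / (0.2·0.5789 + 0.4·0.4211) ≈ 0.4074
After the link scanner='clean': P(spam) = 0.2·0.4074 / (0.2·0.4074 + 0.4·0.5926) ≈ 0.2558
After a keyword filter='pass': P(spam) = 0.55·0.2558 / (0.55·0.2558 + 0.6·0.7442) ≈ 0.2396
After a keyword filter='pass': P(spam) = 0.55·0.2396 / (0.55·0.2396 + 0.6·0.7604) ≈ 0.2241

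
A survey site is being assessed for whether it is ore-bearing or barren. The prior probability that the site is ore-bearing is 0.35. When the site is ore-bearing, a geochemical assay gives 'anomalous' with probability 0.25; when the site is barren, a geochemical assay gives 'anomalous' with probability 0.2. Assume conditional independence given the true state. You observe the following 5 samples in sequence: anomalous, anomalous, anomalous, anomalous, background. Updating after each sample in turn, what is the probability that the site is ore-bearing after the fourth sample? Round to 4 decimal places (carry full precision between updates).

After 'anomalous': P(ore) = 0.25·0.3500 / (0.25·0.3500 + 0.2·0.6500) ≈ 0.4023
After 'anomalous': P(ore) = 0.25·0.4023 / (0.25·0.4023 + 0.2·0.5977) ≈ 0.4569
After 'anomalous': P(ore) = 0.25·0.4569 / (0.25·0.4569 + 0.2·0.5431) ≈ 0.5126
After 'anomalous': P(ore) = 0.25·0.5126 / (0.25·0.5126 + 0.2·0.4874) ≈ 0.5680

0.5680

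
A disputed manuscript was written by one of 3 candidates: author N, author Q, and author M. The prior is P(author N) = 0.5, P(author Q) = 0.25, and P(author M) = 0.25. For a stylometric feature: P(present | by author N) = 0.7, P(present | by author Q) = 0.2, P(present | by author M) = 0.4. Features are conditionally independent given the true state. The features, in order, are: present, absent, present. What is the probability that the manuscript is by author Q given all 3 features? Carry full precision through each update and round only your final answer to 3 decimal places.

Apply Bayes' rule sequentially, carrying P(author Q) forward.
After 'present': normaliser = 0.7·0.5000 + 0.2·0.2500 + 0.4·0.2500; P(author N) ≈ 0.7000, P(author Q) ≈ 0.1000, P(author M) ≈ 0.2000
After 'absent': normaliser = 0.3·0.7000 + 0.8·0.1000 + 0.6·0.2000; P(author N) ≈ 0.5122, P(author Q) ≈ 0.1951, P(author M) ≈ 0.2927
After 'present': normaliser = 0.7·0.5122 + 0.2·0.1951 + 0.4·0.2927; P(author N) ≈ 0.6967, P(author Q) ≈ 0.0758, P(author M) ≈ 0.2275

0.076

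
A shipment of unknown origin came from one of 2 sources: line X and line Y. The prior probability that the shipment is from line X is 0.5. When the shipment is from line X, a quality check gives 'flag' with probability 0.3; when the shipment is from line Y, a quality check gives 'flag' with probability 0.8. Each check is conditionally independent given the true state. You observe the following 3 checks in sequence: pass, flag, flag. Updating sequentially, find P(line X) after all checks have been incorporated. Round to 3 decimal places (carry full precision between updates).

0.330

Each posterior becomes the prior for the next update.
After 'pass': P(line X) = 0.7·0.5000 / (0.7·0.5000 + 0.2·0.5000) ≈ 0.7778
After 'flag': P(line X) = 0.3·0.7778 / (0.3·0.7778 + 0.8·0.2222) ≈ 0.5676
After 'flag': P(line X) = 0.3·0.5676 / (0.3·0.5676 + 0.8·0.4324) ≈ 0.3298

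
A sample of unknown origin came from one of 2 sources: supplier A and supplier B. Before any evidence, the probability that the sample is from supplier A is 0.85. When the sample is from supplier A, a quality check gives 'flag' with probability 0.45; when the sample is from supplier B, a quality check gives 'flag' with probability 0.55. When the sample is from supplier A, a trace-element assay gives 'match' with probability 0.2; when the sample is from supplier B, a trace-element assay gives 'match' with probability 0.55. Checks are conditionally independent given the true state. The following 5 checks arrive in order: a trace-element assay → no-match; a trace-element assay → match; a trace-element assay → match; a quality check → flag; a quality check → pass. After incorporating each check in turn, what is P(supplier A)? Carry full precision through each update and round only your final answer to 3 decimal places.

0.571

After a trace-element assay='no-match': P(supplier A) = 0.8·0.8500 / (0.8·0.8500 + 0.45·0.1500) ≈ 0.9097
After a trace-element assay='match': P(supplier A) = 0.2·0.9097 / (0.2·0.9097 + 0.55·0.0903) ≈ 0.7856
After a trace-element assay='match': P(supplier A) = 0.2·0.7856 / (0.2·0.7856 + 0.55·0.2144) ≈ 0.5712
After a quality check='flag': P(supplier A) = 0.45·0.5712 / (0.45·0.5712 + 0.55·0.4288) ≈ 0.5215
After a quality check='pass': P(supplier A) = 0.55·0.5215 / (0.55·0.5215 + 0.45·0.4785) ≈ 0.5712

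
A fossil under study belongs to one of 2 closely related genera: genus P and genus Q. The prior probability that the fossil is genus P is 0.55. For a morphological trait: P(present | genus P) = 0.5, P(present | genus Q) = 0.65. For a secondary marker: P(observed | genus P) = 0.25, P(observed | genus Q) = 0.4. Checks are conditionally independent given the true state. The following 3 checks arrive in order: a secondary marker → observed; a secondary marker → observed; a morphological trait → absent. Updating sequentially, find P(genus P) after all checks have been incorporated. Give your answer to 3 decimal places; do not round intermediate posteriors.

0.405

Apply Bayes' rule sequentially, carrying P(genus P) forward.
After a secondary marker='observed': P(genus P) = 0.25·0.5500 / (0.25·0.5500 + 0.4·0.4500) ≈ 0.4331
After a secondary marker='observed': P(genus P) = 0.25·0.4331 / (0.25·0.4331 + 0.4·0.5669) ≈ 0.3231
After a morphological trait='absent': P(genus P) = 0.5·0.3231 / (0.5·0.3231 + 0.35·0.6769) ≈ 0.4055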